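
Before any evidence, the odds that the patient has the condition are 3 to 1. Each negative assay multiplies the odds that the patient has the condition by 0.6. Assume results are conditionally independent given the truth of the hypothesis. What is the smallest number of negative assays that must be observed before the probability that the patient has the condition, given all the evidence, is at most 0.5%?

13

Prior odds = 3.
Likelihood ratio per negative assay = 0.6.
Target posterior odds = 0.005/0.995 = 1/199.
Require 0.6ⁿ ≤ 1/199 ÷ 3 = 1/597.
0.6¹² = 531441/244140625 is still above 1/597 but 0.6¹³ ≈0.00130607 is at or below it, so n = 13.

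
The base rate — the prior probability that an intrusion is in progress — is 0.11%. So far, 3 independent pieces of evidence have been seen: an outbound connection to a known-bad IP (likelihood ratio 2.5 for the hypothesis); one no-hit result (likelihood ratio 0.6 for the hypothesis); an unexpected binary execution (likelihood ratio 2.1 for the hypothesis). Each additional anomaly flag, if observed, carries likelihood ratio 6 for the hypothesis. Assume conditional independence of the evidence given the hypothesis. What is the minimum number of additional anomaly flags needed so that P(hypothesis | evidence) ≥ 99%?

Prior odds = 0.0011/0.9989 = 11/9989.
Combined Bayes factor of the evidence already in hand = 2.5 × 0.6 × 2.1 = 3.15.
Odds after that evidence = (11/9989) × 3.15 = 99/28540.
Target odds = 0.99/0.01 = 99.
Need 6ⁿ ≥ 99 ÷ (99/28540) = 28540.
6⁵ = 7776 falls short of 28540 but 6⁶ = 46656 reaches it, so n = 6.

6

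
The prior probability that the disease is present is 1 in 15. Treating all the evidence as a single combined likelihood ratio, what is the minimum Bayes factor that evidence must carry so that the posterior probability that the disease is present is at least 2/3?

Prior odds = (1/15)/(14/15) = 1/14.
Target odds = (2/3)/(1/3) = 2.
Required Bayes factor = 2 ÷ (1/14) = 28.

28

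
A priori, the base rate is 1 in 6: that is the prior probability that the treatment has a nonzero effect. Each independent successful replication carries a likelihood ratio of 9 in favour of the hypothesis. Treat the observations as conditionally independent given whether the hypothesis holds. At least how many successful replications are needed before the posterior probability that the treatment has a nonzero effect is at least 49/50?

Prior odds = (1/6)/(5/6) = 0.2.
Likelihood ratio per successful replication = 9.
Target posterior odds = 0.98/0.02 = 49.
Need 0.2 × 9ⁿ ≥ 49, i.e. 9ⁿ ≥ 245.
9² = 81 falls short of 245 but 9³ = 729 reaches it, so n = 3.

3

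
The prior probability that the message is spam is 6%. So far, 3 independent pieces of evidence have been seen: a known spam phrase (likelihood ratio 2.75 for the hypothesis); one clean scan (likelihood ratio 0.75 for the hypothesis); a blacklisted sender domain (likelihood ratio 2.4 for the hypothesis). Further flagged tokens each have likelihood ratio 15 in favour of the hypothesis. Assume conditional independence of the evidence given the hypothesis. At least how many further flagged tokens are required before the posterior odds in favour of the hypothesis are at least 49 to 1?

2

Prior odds = 0.06/0.94 = 3/47.
Combined Bayes factor of the evidence already in hand = 2.75 × 0.75 × 2.4 = 4.95.
Odds after that evidence = (3/47) × 4.95 = 297/940.
Target odds = 49.
Need 15ⁿ ≥ 49 ÷ (297/940) = 46060/297.
15¹ = 15 falls short of 46060/297 but 15² = 225 reaches it, so n = 2.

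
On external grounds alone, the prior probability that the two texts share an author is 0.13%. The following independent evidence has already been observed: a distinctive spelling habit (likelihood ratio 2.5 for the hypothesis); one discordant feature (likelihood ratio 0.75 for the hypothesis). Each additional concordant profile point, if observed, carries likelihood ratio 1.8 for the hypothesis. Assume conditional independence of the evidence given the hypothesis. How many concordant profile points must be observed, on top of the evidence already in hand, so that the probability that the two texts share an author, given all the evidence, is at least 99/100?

Prior odds = 0.0013/0.9987 = 13/9987.
Combined Bayes factor of the evidence already in hand = 2.5 × 0.75 = 1.875.
Odds after that evidence = (13/9987) × 1.875 = 65/26632.
Target odds = 0.99/0.01 = 99.
Need 1.8ⁿ ≥ 99 ÷ (65/26632) = 2636568/65.
1.8¹⁸ ≈39346.4 falls short of 2636568/65 but 1.8¹⁹ ≈70823.5 reaches it, so n = 19.

19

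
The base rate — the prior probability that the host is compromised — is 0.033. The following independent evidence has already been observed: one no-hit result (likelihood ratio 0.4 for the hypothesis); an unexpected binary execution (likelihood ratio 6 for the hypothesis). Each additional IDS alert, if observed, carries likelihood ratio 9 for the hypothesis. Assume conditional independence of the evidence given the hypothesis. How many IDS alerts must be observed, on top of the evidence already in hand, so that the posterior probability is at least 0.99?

4

Prior odds = 0.033/0.967 = 33/967.
Combined Bayes factor of the evidence already in hand = 0.4 × 6 = 2.4.
Odds after that evidence = (33/967) × 2.4 = 396/4835.
Target odds = 0.99/0.01 = 99.
Need 9ⁿ ≥ 99 ÷ (396/4835) = 1208.75.
9³ = 729 falls short of 1208.75 but 9⁴ = 6561 reaches it, so n = 4.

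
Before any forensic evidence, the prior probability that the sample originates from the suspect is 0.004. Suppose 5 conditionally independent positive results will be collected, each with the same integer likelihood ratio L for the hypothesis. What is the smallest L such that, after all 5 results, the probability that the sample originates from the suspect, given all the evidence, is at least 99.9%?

Prior odds = 0.004/0.996 = 1/249.
Target odds = 0.999/0.001 = 999.
Need L⁵ ≥ 999 ÷ (1/249) = 248751.
11⁵ = 161051 < 248751 ≤ 248832 = 12⁵, so L = 12.

12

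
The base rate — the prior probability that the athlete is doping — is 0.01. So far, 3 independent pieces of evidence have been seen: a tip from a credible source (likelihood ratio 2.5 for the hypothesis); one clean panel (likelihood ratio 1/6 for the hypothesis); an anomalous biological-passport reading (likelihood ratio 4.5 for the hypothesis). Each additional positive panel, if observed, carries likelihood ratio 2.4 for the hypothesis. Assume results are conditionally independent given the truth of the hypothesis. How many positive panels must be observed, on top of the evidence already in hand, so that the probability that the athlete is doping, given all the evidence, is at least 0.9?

Prior odds = 0.01/0.99 = 1/99.
Combined Bayes factor of the evidence already in hand = 2.5 × (1/6) × 4.5 = 1.875.
Odds after that evidence = (1/99) × 1.875 = 5/264.
Target odds = 0.9/0.1 = 9.
Need 2.4ⁿ ≥ 9 ÷ (5/264) = 475.2.
2.4⁷ = 35831808/78125 falls short of 475.2 but 2.4⁸ = 429981696/390625 reaches it, so n = 8.

8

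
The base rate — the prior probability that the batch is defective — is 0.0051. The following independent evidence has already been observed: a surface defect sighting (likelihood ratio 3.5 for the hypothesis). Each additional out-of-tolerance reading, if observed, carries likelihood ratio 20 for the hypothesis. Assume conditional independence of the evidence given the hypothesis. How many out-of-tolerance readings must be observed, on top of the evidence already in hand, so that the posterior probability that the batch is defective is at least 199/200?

4

Prior odds = 0.0051/0.9949 = 51/9949.
Bayes factor of the evidence already in hand = 3.5.
Odds after that evidence = (51/9949) × 3.5 = 357/19898.
Target odds = 0.995/0.005 = 199.
Need 20ⁿ ≥ 199 ÷ (357/19898) = 3959702/357.
20³ = 8000 falls short of 3959702/357 but 20⁴ = 160000 reaches it, so n = 4.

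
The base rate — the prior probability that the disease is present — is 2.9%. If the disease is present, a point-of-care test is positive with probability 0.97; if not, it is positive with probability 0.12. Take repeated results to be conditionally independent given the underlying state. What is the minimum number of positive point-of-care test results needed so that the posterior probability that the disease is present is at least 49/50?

4

Prior odds: 0.029 ÷ 0.971 = 29/971.
Likelihood ratio of a positive = 0.97/0.12 = 97/12.
Target posterior odds = 0.98/0.02 = 49.
Need (29/971) × (97/12)ⁿ ≥ 49, i.e. (97/12)ⁿ ≥ 47579/29.
(97/12)³ = 912673/1728 falls short of 47579/29 but (97/12)⁴ = 88529281/20736 reaches it, so n = 4.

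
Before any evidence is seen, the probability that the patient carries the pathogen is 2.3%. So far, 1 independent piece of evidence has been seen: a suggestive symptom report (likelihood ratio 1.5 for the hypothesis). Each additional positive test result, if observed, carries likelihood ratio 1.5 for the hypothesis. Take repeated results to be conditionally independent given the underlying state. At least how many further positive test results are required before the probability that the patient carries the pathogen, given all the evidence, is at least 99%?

Prior odds = 0.023/0.977 = 23/977.
Bayes factor of the evidence already in hand = 1.5.
Odds after that evidence = (23/977) × 1.5 = 69/1954.
Target odds = 0.99/0.01 = 99.
Need 1.5ⁿ ≥ 99 ÷ (69/1954) = 64482/23.
1.5¹⁹ ≈2216.84 falls short of 64482/23 but 1.5²⁰ ≈3325.26 reaches it, so n = 20.

20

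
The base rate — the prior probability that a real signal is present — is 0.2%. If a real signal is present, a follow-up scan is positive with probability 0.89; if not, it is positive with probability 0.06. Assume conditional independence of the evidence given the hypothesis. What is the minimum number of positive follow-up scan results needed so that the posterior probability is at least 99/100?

5

Prior odds = 0.002/0.998 = 1/499.
Likelihood ratio of a positive = 0.89/0.06 = 89/6.
Target odds: 0.99 ÷ 0.01 = 99.
Need (1/499) × (89/6)ⁿ ≥ 99, i.e. (89/6)ⁿ ≥ 49401.
(89/6)⁴ = 62742241/1296 falls short of 49401 but (89/6)⁵ ≈718115 reaches it, so n = 5.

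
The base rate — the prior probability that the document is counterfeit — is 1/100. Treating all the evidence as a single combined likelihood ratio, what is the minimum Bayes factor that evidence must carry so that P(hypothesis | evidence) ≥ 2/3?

198

Prior odds = 0.01/0.99 = 1/99.
Target odds = (2/3)/(1/3) = 2.
Required Bayes factor = 2 ÷ (1/99) = 198.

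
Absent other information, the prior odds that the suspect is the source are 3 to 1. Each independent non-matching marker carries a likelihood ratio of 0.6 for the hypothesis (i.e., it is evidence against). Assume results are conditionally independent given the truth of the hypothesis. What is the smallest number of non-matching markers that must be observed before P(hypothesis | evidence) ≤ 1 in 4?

5

Prior odds = 3.
Likelihood ratio per non-matching marker = 0.6.
Target odds: 0.25 ÷ 0.75 = 1/3.
Require 0.6ⁿ ≤ 1/3 ÷ 3 = 1/9.
0.6⁴ = 0.1296 is still above 1/9 but 0.6⁵ = 0.07776 is at or below it, so n = 5.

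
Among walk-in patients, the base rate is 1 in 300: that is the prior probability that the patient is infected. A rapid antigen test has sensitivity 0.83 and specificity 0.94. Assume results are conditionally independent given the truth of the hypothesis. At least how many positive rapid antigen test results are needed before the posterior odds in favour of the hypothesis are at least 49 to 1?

4

Prior odds = (1/300)/(299/300) = 1/299.
False-positive rate = 1 − 0.94 = 0.06; likelihood ratio of a positive = 0.83/0.06 = 83/6.
Target odds = 49.
Need (1/299) × (83/6)ⁿ ≥ 49, i.e. (83/6)ⁿ ≥ 14651.
(83/6)³ = 571787/216 falls short of 14651 but (83/6)⁴ = 47458321/1296 reaches it, so n = 4.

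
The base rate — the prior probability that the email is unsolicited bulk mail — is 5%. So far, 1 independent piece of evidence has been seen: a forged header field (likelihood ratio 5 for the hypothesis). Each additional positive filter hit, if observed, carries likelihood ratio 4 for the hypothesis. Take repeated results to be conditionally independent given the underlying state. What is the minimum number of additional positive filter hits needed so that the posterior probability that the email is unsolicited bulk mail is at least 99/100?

5

Prior odds = 0.05/0.95 = 1/19.
Bayes factor of the evidence already in hand = 5.
Odds after that evidence = (1/19) × 5 = 5/19.
Target odds = 0.99/0.01 = 99.
Need 4ⁿ ≥ 99 ÷ (5/19) = 376.2.
4⁴ = 256 falls short of 376.2 but 4⁵ = 1024 reaches it, so n = 5.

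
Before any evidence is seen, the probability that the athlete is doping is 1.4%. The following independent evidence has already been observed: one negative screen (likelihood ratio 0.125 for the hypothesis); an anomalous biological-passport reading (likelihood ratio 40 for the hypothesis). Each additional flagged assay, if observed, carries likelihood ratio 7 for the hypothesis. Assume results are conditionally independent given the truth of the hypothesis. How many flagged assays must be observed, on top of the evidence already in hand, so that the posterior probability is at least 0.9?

3

Prior odds = 0.014/0.986 = 7/493.
Combined Bayes factor of the evidence already in hand = 0.125 × 40 = 5.
Odds after that evidence = (7/493) × 5 = 35/493.
Target odds = 0.9/0.1 = 9.
Need 7ⁿ ≥ 9 ÷ (35/493) = 4437/35.
7² = 49 falls short of 4437/35 but 7³ = 343 reaches it, so n = 3.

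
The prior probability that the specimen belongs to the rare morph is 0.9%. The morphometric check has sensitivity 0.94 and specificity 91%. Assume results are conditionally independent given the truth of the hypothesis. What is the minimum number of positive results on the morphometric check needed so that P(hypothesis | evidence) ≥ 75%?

3

Prior odds = 0.009/0.991 = 9/991.
False-positive rate = 1 − 0.91 = 0.09; likelihood ratio of a positive = 0.94/0.09 = 94/9.
Target posterior odds = 0.75/0.25 = 3.
Need (9/991) × (94/9)ⁿ ≥ 3, i.e. (94/9)ⁿ ≥ 991/3.
(94/9)² = 8836/81 falls short of 991/3 but (94/9)³ = 830584/729 reaches it, so n = 3.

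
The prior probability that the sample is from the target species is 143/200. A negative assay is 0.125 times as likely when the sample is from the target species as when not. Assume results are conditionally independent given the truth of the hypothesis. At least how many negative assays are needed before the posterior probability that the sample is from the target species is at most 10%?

Prior odds: 0.715 ÷ 0.285 = 143/57.
Likelihood ratio per negative assay = 0.125.
Target posterior odds = 0.1/0.9 = 1/9.
Need (143/57) × 0.125ⁿ ≤ 1/9, i.e. 0.125ⁿ ≤ 19/429.
0.125¹ = 0.125 is still above 19/429 but 0.125² = 0.015625 is at or below it, so n = 2.

2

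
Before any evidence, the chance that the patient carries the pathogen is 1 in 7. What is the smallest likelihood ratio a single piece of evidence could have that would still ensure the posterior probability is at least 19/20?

Prior odds = (1/7)/(6/7) = 1/6.
Target odds = 0.95/0.05 = 19.
Required Bayes factor = 19 ÷ (1/6) = 114.

114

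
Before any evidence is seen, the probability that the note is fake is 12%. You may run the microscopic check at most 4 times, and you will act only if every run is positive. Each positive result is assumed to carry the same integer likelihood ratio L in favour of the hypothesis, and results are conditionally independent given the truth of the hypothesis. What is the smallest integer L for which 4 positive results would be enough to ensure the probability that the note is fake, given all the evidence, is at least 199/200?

Prior odds = 0.12/0.88 = 3/22.
Target odds = 0.995/0.005 = 199.
Need L⁴ ≥ 199 ÷ (3/22) = 4378/3.
6⁴ = 1296 < 4378/3 ≤ 2401 = 7⁴, so L = 7.

7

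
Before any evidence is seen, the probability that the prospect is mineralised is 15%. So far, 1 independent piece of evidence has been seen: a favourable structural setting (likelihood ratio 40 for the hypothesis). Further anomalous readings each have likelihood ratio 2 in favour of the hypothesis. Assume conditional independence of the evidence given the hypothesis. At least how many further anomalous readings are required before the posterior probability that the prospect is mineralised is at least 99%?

4

Prior odds = 0.15/0.85 = 3/17.
Bayes factor of the evidence already in hand = 40.
Odds after that evidence = (3/17) × 40 = 120/17.
Target odds = 0.99/0.01 = 99.
Need 2ⁿ ≥ 99 ÷ (120/17) = 14.025.
2³ = 8 falls short of 14.025 but 2⁴ = 16 reaches it, so n = 4.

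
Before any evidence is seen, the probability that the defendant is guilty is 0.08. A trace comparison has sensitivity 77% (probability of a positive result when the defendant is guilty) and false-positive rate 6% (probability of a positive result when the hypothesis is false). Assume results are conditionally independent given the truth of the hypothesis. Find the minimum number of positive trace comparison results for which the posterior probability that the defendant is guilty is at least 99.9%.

4

Prior odds: 0.08 ÷ 0.92 = 2/23.
Likelihood ratio of a positive result = 0.77/0.06 = 77/6.
Target odds: 0.999 ÷ 0.001 = 999.
Require (77/6)ⁿ ≥ 999 ÷ (2/23) = 11488.5.
(77/6)³ = 456533/216 falls short of 11488.5 but (77/6)⁴ = 35153041/1296 reaches it, so n = 4.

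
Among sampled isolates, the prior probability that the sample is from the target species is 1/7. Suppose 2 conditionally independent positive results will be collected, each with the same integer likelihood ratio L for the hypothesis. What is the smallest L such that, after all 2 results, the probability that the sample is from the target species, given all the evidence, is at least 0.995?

Prior odds = (1/7)/(6/7) = 1/6.
Target odds = 0.995/0.005 = 199.
Need L² ≥ 199 ÷ (1/6) = 1194.
34² = 1156 < 1194 ≤ 1225 = 35², so L = 35.

35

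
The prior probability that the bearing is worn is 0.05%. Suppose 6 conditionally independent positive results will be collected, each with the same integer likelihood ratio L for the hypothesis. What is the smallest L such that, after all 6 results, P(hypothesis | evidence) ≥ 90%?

6

Prior odds = 0.0005/0.9995 = 1/1999.
Target odds = 0.9/0.1 = 9.
Need L⁶ ≥ 9 ÷ (1/1999) = 17991.
5⁶ = 15625 < 17991 ≤ 46656 = 6⁶, so L = 6.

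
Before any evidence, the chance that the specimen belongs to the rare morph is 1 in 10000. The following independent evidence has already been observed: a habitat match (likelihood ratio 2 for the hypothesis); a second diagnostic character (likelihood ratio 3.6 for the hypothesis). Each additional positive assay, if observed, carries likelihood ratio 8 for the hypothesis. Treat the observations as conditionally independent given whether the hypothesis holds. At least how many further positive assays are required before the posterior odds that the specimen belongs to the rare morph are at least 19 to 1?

5

Prior odds = 0.0001/0.9999 = 1/9999.
Combined Bayes factor of the evidence already in hand = 2 × 3.6 = 7.2.
Odds after that evidence = (1/9999) × 7.2 = 4/5555.
Target odds = 19.
Need 8ⁿ ≥ 19 ÷ (4/5555) = 26386.25.
8⁴ = 4096 falls short of 26386.25 but 8⁵ = 32768 reaches it, so n = 5.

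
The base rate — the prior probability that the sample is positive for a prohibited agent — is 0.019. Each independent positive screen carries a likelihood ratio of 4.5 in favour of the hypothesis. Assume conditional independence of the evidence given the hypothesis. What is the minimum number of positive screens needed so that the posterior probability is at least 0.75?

4

Prior odds: 0.019 ÷ 0.981 = 19/981.
Likelihood ratio per positive screen = 4.5.
Target odds: 0.75 ÷ 0.25 = 3.
Need (19/981) × 4.5ⁿ ≥ 3, i.e. 4.5ⁿ ≥ 2943/19.
4.5³ = 91.125 falls short of 2943/19 but 4.5⁴ = 410.0625 reaches it, so n = 4.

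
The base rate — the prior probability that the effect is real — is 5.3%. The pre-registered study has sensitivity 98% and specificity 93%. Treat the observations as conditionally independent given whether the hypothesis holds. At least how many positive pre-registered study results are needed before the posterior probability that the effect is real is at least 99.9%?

Prior odds: 0.053 ÷ 0.947 = 53/947.
False-positive rate = 1 − 0.93 = 0.07; likelihood ratio of a positive = 0.98/0.07 = 14.
Target odds: 0.999 ÷ 0.001 = 999.
Need (53/947) × 14ⁿ ≥ 999, i.e. 14ⁿ ≥ 946053/53.
14³ = 2744 falls short of 946053/53 but 14⁴ = 38416 reaches it, so n = 4.

4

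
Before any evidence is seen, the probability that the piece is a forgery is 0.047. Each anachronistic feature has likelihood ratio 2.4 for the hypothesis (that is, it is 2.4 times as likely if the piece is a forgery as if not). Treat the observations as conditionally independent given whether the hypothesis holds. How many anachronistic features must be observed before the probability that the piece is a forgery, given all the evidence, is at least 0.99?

Prior odds: 0.047 ÷ 0.953 = 47/953.
Likelihood ratio per anachronistic feature = 2.4.
Target posterior odds = 0.99/0.01 = 99.
Need (47/953) × 2.4ⁿ ≥ 99, i.e. 2.4ⁿ ≥ 94347/47.
2.4⁸ = 429981696/390625 falls short of 94347/47 but 2.4⁹ ≈2641.81 reaches it, so n = 9.

9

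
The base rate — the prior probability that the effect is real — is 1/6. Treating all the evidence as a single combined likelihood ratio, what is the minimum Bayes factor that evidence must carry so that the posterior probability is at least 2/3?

Prior odds = (1/6)/(5/6) = 0.2.
Target odds = (2/3)/(1/3) = 2.
Required Bayes factor = 2 ÷ 0.2 = 10.

10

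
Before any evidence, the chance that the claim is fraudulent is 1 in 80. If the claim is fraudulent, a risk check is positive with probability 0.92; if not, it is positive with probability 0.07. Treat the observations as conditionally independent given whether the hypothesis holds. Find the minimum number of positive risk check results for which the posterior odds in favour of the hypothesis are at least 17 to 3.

Prior odds = 0.0125/0.9875 = 1/79.
Likelihood ratio of a positive = 0.92/0.07 = 92/7.
Target odds = 17/3.
Require (92/7)ⁿ ≥ 17/3 ÷ (1/79) = 1343/3.
(92/7)² = 8464/49 falls short of 1343/3 but (92/7)³ = 778688/343 reaches it, so n = 3.

3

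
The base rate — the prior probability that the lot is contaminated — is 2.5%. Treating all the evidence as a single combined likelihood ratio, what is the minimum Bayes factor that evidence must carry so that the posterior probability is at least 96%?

936

Prior odds = 0.025/0.975 = 1/39.
Target odds = 0.96/0.04 = 24.
Required Bayes factor = 24 ÷ (1/39) = 936.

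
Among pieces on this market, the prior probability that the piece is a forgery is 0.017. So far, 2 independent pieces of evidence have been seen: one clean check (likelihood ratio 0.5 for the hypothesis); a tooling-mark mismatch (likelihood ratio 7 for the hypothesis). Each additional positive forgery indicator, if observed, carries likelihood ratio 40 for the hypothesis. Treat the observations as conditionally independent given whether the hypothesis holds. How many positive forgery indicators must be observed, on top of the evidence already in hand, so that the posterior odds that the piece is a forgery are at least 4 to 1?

2

Prior odds = 0.017/0.983 = 17/983.
Combined Bayes factor of the evidence already in hand = 0.5 × 7 = 3.5.
Odds after that evidence = (17/983) × 3.5 = 119/1966.
Target odds = 4.
Need 40ⁿ ≥ 4 ÷ (119/1966) = 7864/119.
40¹ = 40 falls short of 7864/119 but 40² = 1600 reaches it, so n = 2.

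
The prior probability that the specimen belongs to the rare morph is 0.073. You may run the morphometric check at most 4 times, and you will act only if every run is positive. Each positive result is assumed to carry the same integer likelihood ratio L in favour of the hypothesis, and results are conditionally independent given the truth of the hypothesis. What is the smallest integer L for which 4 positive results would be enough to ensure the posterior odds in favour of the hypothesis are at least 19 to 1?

Prior odds = 0.073/0.927 = 73/927.
Target odds = 19.
Need L⁴ ≥ 19 ÷ (73/927) = 17613/73.
3⁴ = 81 < 17613/73 ≤ 256 = 4⁴, so L = 4.

4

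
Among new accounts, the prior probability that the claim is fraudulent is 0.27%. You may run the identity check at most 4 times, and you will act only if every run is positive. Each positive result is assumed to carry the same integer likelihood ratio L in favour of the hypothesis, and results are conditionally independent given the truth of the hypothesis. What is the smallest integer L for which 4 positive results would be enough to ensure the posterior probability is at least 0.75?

Prior odds = 0.0027/0.9973 = 27/9973.
Target odds = 0.75/0.25 = 3.
Need L⁴ ≥ 3 ÷ (27/9973) = 9973/9.
5⁴ = 625 < 9973/9 ≤ 1296 = 6⁴, so L = 6.

6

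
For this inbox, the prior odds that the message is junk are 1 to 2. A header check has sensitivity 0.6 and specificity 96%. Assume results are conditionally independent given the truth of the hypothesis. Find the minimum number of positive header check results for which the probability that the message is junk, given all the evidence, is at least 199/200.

3

Prior odds = 0.5.
False-positive rate = 1 − 0.96 = 0.04; likelihood ratio of a positive = 0.6/0.04 = 15.
Target posterior odds = 0.995/0.005 = 199.
Require 15ⁿ ≥ 199 ÷ 0.5 = 398.
15² = 225 falls short of 398 but 15³ = 3375 reaches it, so n = 3.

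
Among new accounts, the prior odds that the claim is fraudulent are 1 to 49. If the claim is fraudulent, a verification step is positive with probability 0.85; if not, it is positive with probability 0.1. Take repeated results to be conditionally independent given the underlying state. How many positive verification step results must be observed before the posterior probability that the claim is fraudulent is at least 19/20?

4

Prior odds = 1/49.
Likelihood ratio of a positive = 0.85/0.1 = 8.5.
Target posterior odds = 0.95/0.05 = 19.
Require 8.5ⁿ ≥ 19 ÷ (1/49) = 931.
8.5³ = 614.125 falls short of 931 but 8.5⁴ = 5220.0625 reaches it, so n = 4.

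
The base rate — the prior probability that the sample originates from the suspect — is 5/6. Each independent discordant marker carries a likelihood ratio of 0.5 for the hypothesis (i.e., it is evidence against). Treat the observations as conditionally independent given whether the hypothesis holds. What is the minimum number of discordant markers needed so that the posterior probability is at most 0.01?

9

Prior odds = (5/6)/(1/6) = 5.
Likelihood ratio per discordant marker = 0.5.
Target odds: 0.01 ÷ 0.99 = 1/99.
Need 5 × 0.5ⁿ ≤ 1/99, i.e. 0.5ⁿ ≤ 1/495.
0.5⁸ = 0.00390625 is still above 1/495 but 0.5⁹ = 0.001953125 is at or below it, so n = 9.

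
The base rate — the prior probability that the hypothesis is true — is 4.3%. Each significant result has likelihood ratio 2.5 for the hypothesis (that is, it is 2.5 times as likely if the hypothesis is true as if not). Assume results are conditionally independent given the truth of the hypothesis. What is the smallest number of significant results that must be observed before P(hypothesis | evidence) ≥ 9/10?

6

Prior odds: 0.043 ÷ 0.957 = 43/957.
Likelihood ratio per significant result = 2.5.
Target odds: 0.9 ÷ 0.1 = 9.
Require 2.5ⁿ ≥ 9 ÷ (43/957) = 8613/43.
2.5⁵ = 97.65625 falls short of 8613/43 but 2.5⁶ = 244.140625 reaches it, so n = 6.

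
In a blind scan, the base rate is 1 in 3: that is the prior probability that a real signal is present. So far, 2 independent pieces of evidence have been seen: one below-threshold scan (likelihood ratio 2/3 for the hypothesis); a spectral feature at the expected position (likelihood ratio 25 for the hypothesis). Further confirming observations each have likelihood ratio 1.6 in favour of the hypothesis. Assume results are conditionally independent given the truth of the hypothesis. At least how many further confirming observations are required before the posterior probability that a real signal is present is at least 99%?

Prior odds = (1/3)/(2/3) = 0.5.
Combined Bayes factor of the evidence already in hand = (2/3) × 25 = 50/3.
Odds after that evidence = 0.5 × 50/3 = 25/3.
Target odds = 0.99/0.01 = 99.
Need 1.6ⁿ ≥ 99 ÷ (25/3) = 11.88.
1.6⁵ = 10.48576 falls short of 11.88 but 1.6⁶ = 262144/15625 reaches it, so n = 6.

6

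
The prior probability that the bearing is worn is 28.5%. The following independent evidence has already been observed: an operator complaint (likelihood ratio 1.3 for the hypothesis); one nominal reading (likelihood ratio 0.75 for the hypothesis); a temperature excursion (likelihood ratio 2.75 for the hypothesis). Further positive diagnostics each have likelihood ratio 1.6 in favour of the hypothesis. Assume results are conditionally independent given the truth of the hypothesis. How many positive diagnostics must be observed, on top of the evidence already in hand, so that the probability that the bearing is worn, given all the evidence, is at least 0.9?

5

Prior odds = 0.285/0.715 = 57/143.
Combined Bayes factor of the evidence already in hand = 1.3 × 0.75 × 2.75 = 2.68125.
Odds after that evidence = (57/143) × 2.68125 = 1.06875.
Target odds = 0.9/0.1 = 9.
Need 1.6ⁿ ≥ 9 ÷ 1.06875 = 160/19.
1.6⁴ = 6.5536 falls short of 160/19 but 1.6⁵ = 10.48576 reaches it, so n = 5.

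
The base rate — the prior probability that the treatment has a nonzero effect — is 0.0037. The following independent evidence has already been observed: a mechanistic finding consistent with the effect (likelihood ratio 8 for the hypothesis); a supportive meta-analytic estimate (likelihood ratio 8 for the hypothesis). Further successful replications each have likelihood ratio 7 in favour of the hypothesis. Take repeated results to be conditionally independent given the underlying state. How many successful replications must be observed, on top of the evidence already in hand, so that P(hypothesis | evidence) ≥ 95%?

Prior odds = 0.0037/0.9963 = 37/9963.
Combined Bayes factor of the evidence already in hand = 8 × 8 = 64.
Odds after that evidence = (37/9963) × 64 = 2368/9963.
Target odds = 0.95/0.05 = 19.
Need 7ⁿ ≥ 19 ÷ (2368/9963) = 189297/2368.
7² = 49 falls short of 189297/2368 but 7³ = 343 reaches it, so n = 3.

3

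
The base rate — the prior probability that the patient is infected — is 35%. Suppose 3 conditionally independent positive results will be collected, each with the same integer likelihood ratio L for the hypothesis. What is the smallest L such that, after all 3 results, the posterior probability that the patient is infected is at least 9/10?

3

Prior odds = 0.35/0.65 = 7/13.
Target odds = 0.9/0.1 = 9.
Need L³ ≥ 9 ÷ (7/13) = 117/7.
2³ = 8 < 117/7 ≤ 27 = 3³, so L = 3.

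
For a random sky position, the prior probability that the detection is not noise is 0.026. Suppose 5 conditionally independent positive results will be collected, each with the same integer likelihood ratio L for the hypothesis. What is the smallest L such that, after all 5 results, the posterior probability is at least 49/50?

5

Prior odds = 0.026/0.974 = 13/487.
Target odds = 0.98/0.02 = 49.
Need L⁵ ≥ 49 ÷ (13/487) = 23863/13.
4⁵ = 1024 < 23863/13 ≤ 3125 = 5⁵, so L = 5.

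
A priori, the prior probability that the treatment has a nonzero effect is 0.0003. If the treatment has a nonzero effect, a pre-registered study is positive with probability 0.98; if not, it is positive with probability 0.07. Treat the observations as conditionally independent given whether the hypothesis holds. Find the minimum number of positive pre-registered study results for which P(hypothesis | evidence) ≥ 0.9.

Prior odds: 0.0003 ÷ 0.9997 = 3/9997.
Likelihood ratio of a positive = 0.98/0.07 = 14.
Target posterior odds = 0.9/0.1 = 9.
Need (3/9997) × 14ⁿ ≥ 9, i.e. 14ⁿ ≥ 29991.
14³ = 2744 falls short of 29991 but 14⁴ = 38416 reaches it, so n = 4.

4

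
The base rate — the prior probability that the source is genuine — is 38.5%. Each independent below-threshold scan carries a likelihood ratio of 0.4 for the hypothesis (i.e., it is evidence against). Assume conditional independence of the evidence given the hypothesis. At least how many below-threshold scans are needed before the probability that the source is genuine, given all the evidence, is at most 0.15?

Prior odds: 0.385 ÷ 0.615 = 77/123.
Likelihood ratio per below-threshold scan = 0.4.
Target posterior odds = 0.15/0.85 = 3/17.
Require 0.4ⁿ ≤ 3/17 ÷ (77/123) = 369/1309.
0.4¹ = 0.4 is still above 369/1309 but 0.4² = 0.16 is at or below it, so n = 2.

2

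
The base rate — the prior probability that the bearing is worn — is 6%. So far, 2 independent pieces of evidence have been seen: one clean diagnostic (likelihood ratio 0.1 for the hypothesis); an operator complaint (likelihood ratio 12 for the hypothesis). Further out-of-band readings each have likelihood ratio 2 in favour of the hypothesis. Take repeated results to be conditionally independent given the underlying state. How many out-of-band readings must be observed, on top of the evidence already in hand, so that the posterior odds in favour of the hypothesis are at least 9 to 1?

Prior odds = 0.06/0.94 = 3/47.
Combined Bayes factor of the evidence already in hand = 0.1 × 12 = 1.2.
Odds after that evidence = (3/47) × 1.2 = 18/235.
Target odds = 9.
Need 2ⁿ ≥ 9 ÷ (18/235) = 117.5.
2⁶ = 64 falls short of 117.5 but 2⁷ = 128 reaches it, so n = 7.

7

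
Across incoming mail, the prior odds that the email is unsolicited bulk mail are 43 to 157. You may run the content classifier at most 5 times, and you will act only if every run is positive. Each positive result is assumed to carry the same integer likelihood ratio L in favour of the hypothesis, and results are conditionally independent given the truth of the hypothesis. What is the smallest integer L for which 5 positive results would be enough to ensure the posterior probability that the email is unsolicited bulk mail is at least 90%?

3

Prior odds = 43/157.
Target odds = 0.9/0.1 = 9.
Need L⁵ ≥ 9 ÷ (43/157) = 1413/43.
2⁵ = 32 < 1413/43 ≤ 243 = 3⁵, so L = 3.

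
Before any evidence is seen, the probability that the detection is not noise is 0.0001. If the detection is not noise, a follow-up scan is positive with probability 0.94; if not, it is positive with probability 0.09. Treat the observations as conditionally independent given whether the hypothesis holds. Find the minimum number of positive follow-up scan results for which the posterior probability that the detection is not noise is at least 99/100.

6

Prior odds: 0.0001 ÷ 0.9999 = 1/9999.
Likelihood ratio of a positive = 0.94/0.09 = 94/9.
Target odds: 0.99 ÷ 0.01 = 99.
Need (1/9999) × (94/9)ⁿ ≥ 99, i.e. (94/9)ⁿ ≥ 989901.
(94/9)⁵ ≈124287 falls short of 989901 but (94/9)⁶ ≈1.29811e+06 reaches it, so n = 6.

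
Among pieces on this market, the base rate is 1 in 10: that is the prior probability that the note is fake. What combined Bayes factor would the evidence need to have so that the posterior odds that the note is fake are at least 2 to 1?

Prior odds = 0.1/0.9 = 1/9.
Target odds = 2.
Required Bayes factor = 2 ÷ (1/9) = 18.

18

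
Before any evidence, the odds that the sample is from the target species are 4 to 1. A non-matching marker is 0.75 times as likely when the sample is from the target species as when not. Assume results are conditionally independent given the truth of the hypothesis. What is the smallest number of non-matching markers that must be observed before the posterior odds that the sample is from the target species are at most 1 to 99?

21

Prior odds = 4.
Likelihood ratio per non-matching marker = 0.75.
Target odds = 1/99.
Need 4 × 0.75ⁿ ≤ 1/99, i.e. 0.75ⁿ ≤ 1/396.
0.75²⁰ ≈0.00317121 is still above 1/396 but 0.75²¹ ≈0.00237841 is at or below it, so n = 21.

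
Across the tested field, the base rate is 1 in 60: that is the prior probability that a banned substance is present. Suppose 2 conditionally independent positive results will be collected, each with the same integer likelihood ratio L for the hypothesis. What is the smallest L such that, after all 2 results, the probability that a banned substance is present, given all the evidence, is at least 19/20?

34

Prior odds = (1/60)/(59/60) = 1/59.
Target odds = 0.95/0.05 = 19.
Need L² ≥ 19 ÷ (1/59) = 1121.
33² = 1089 < 1121 ≤ 1156 = 34², so L = 34.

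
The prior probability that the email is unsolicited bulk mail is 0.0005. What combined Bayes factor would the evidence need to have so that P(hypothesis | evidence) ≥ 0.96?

Prior odds = 0.0005/0.9995 = 1/1999.
Target odds = 0.96/0.04 = 24.
Required Bayes factor = 24 ÷ (1/1999) = 47976.

47976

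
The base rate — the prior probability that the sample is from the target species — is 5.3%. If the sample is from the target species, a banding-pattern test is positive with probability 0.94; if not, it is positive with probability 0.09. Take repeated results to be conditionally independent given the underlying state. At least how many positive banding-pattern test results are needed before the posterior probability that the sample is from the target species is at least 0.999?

5

Prior odds = 0.053/0.947 = 53/947.
Likelihood ratio of a positive = 0.94/0.09 = 94/9.
Target odds: 0.999 ÷ 0.001 = 999.
Require (94/9)ⁿ ≥ 999 ÷ (53/947) = 946053/53.
(94/9)⁴ = 78074896/6561 falls short of 946053/53 but (94/9)⁵ ≈124287 reaches it, so n = 5.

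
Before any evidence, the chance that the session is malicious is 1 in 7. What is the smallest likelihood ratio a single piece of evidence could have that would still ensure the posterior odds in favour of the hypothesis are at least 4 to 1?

24

Prior odds = (1/7)/(6/7) = 1/6.
Target odds = 4.
Required Bayes factor = 4 ÷ (1/6) = 24.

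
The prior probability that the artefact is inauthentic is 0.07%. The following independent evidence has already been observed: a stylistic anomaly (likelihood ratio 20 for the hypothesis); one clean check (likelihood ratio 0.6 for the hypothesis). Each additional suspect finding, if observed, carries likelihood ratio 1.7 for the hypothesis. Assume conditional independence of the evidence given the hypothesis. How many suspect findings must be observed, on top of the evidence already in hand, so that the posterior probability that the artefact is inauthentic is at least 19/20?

Prior odds = 0.0007/0.9993 = 7/9993.
Combined Bayes factor of the evidence already in hand = 20 × 0.6 = 12.
Odds after that evidence = (7/9993) × 12 = 28/3331.
Target odds = 0.95/0.05 = 19.
Need 1.7ⁿ ≥ 19 ÷ (28/3331) = 63289/28.
1.7¹⁴ ≈1683.78 falls short of 63289/28 but 1.7¹⁵ ≈2862.42 reaches it, so n = 15.

15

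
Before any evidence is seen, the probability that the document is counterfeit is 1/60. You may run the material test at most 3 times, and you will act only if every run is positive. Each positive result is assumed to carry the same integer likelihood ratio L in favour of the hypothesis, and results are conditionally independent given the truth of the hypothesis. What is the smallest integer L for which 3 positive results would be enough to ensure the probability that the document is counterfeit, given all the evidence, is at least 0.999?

39

Prior odds = (1/60)/(59/60) = 1/59.
Target odds = 0.999/0.001 = 999.
Need L³ ≥ 999 ÷ (1/59) = 58941.
38³ = 54872 < 58941 ≤ 59319 = 39³, so L = 39.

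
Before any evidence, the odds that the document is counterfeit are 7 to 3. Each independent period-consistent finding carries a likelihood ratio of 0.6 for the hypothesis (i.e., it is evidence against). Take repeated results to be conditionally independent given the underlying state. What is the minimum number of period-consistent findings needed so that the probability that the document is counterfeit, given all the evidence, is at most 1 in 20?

8

Prior odds = 7/3.
Likelihood ratio per period-consistent finding = 0.6.
Target posterior odds = 0.05/0.95 = 1/19.
Require 0.6ⁿ ≤ 1/19 ÷ (7/3) = 3/133.
0.6⁷ = 2187/78125 is still above 3/133 but 0.6⁸ = 6561/390625 is at or below it, so n = 8.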